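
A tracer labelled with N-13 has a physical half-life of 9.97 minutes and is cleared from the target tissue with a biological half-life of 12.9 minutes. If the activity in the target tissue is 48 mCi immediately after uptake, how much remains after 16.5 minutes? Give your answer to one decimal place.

1/t_eff = 1/t_phys + 1/t_biol = 1/9.97 + 1/12.9 = 0.17782 per minute.
t_eff = 9.97 × 12.9 / (9.97 + 12.9) ≈ 5.6237 minutes.
Remaining = 48 × (1/2)^(16.5/5.6237) = 48 × (1/2)^2.934 ≈ 6.2807 mCi.

6.3 mCi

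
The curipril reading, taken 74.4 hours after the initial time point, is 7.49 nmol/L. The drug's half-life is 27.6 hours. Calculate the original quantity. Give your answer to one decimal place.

48.5 nmol/L

Number of half-lives elapsed: n = 74.4/27.6 ≈ 2.6957.
A₀ = A × 2^n = 7.49 × 2^2.6957 = 7.49 × 6.4785 ≈ 48.524 nmol/L.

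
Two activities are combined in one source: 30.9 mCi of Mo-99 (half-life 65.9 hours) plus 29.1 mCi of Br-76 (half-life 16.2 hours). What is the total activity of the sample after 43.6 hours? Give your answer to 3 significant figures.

24.0 mCi

Mo-99: 30.9 × (1/2)^(43.6/65.9) = 30.9 × (1/2)^0.66161 ≈ 19.534 mCi.
Br-76: 29.1 × (1/2)^(43.6/16.2) = 29.1 × (1/2)^2.6914 ≈ 4.5052 mCi.
Total = 19.534 + 4.5052 ≈ 24.039 mCi.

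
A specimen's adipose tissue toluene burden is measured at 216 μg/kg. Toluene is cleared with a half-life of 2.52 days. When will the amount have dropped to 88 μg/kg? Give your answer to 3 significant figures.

3.26 days

Fraction remaining = 88/216 ≈ 0.40741.
n = log₂(216/88) = ln(2.4545)/ln 2 ≈ 1.2955 half-lives.
t = n × t½ = 1.2955 × 2.52 ≈ 3.2645 days.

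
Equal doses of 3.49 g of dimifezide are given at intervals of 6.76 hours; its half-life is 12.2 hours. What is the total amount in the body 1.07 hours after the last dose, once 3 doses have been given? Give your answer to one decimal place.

The 3 doses were given 14.59, 7.83, 1.07 hours ago.
Total = 3.49·(1/2)^(14.59/12.2) + 3.49·(1/2)^(7.83/12.2) + 3.49·(1/2)^(1.07/12.2)
      = 1.5234 + 2.2368 + 3.2842 ≈ 7.0444 g.

7.0 g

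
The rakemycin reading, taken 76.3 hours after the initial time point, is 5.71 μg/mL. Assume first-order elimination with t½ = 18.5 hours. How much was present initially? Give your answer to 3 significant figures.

99.6 μg/mL

Number of half-lives elapsed: n = 76.3/18.5 ≈ 4.1243.
A₀ = A × 2^n = 5.71 × 2^4.1243 = 5.71 × 17.44 ≈ 99.582 μg/mL.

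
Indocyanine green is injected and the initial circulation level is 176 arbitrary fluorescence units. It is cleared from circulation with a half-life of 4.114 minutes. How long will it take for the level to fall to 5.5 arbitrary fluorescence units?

5.5/176 = 1/32, so 5 half-lives have elapsed.
t = 5 × 4.114 = 20.57 minutes.

20.57 minutes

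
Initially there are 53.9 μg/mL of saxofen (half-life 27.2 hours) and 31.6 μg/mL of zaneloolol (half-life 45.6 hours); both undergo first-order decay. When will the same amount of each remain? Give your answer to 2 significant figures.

52 hours

Set 53.9·(1/2)^(t/27.2) = 31.6·(1/2)^(t/45.6).
Taking log₂: log₂(53.9/31.6) = t·(1/27.2 − 1/45.6).
log₂(1.7057) = 0.77036; 1/27.2 − 1/45.6 = 0.014835.
t = 0.77036 / 0.014835 ≈ 51.929 hours.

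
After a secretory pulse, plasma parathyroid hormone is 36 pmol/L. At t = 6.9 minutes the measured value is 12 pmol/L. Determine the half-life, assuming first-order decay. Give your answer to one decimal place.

4.4 minutes

A/A₀ = 12/36 ≈ 0.33333.
n = log₂(3) ≈ 1.585 half-lives elapsed in 6.9 minutes.
t½ = 6.9/1.585 ≈ 4.3534 minutes.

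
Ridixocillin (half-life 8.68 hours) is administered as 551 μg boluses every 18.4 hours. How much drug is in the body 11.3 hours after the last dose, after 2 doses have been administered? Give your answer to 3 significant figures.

The 2 doses were given 29.7, 11.3 hours ago.
Total = 551·(1/2)^(29.7/8.68) + 551·(1/2)^(11.3/8.68)
      = 51.42 + 223.49 ≈ 274.91 μg.

275 μg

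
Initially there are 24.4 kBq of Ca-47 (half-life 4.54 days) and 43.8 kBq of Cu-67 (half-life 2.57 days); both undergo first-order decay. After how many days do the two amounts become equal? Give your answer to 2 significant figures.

Set 24.4·(1/2)^(t/4.54) = 43.8·(1/2)^(t/2.57).
Taking log₂: log₂(24.4/43.8) = t·(1/4.54 − 1/2.57).
log₂(0.55708) = -0.84405; 1/4.54 − 1/2.57 = -0.16884.
t = -0.84405 / -0.16884 ≈ 4.9991 days.

5.0 days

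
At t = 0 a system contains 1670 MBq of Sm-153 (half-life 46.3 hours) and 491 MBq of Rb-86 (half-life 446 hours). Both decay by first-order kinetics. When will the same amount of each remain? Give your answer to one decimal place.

Set 1670·(1/2)^(t/46.3) = 491·(1/2)^(t/446).
Taking log₂: log₂(1670/491) = t·(1/46.3 − 1/446).
log₂(3.4012) = 1.7661; 1/46.3 − 1/446 = 0.019356.
t = 1.7661 / 0.019356 ≈ 91.24 hours.

91.2 hours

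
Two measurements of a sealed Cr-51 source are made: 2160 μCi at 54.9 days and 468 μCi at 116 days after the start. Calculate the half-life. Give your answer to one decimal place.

27.7 days

Over Δt = 116 − 54.9 = 61.1 days, the level fell by a factor of 2160/468 ≈ 4.6154.
n = log₂(4.6154) ≈ 2.2065 half-lives, so t½ = 61.1/2.2065 ≈ 27.692 days.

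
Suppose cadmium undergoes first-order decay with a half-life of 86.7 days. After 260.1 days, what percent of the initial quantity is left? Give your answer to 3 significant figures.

n = 260.1/86.7 ≈ 3 half-lives.
Fraction remaining = (1/2)^3 ≈ 0.125, i.e. 12.5%.

12.5%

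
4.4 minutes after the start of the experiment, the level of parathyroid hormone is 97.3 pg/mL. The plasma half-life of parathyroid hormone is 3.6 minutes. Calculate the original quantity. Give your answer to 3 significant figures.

227 pg/mL

Number of half-lives elapsed: n = 4.4/3.6 ≈ 1.2222.
A₀ = A × 2^n = 97.3 × 2^1.2222 = 97.3 × 2.3331 ≈ 227.01 pg/mL.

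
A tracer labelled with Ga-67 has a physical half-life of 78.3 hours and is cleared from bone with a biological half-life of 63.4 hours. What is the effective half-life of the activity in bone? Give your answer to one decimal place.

1/t_eff = 1/t_phys + 1/t_biol = 1/78.3 + 1/63.4 = 0.028544 per hour.
t_eff = 78.3 × 63.4 / (78.3 + 63.4) ≈ 35.033 hours.

35.0 hours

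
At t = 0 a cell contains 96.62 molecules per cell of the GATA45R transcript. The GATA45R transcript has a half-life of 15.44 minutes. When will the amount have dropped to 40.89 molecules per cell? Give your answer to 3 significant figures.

Fraction remaining = 40.89/96.62 ≈ 0.4232.
n = log₂(96.62/40.89) = ln(2.3629)/ln 2 ≈ 1.2406 half-lives.
t = n × t½ = 1.2406 × 15.44 ≈ 19.154 minutes.

19.2 minutes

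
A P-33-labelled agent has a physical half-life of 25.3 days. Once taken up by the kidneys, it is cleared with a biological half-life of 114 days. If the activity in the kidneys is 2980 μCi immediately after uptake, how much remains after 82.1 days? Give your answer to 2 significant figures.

1/t_eff = 1/t_phys + 1/t_biol = 1/25.3 + 1/114 = 0.048298 per day.
t_eff = 25.3 × 114 / (25.3 + 114) ≈ 20.705 days.
Remaining = 2980 × (1/2)^(82.1/20.705) = 2980 × (1/2)^3.9652 ≈ 190.79 μCi.

190 μCi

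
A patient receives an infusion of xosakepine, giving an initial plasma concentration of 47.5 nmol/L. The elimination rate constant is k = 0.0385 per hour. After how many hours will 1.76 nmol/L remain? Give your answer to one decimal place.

t½ = ln 2 / k = 0.69315 / 0.0385 ≈ 18.004 hours.
Fraction remaining = 1.76/47.5 ≈ 0.037053.
n = log₂(47.5/1.76) = ln(26.989)/ln 2 ≈ 4.7543 half-lives.
t = n × t½ = 4.7543 × 18.004 ≈ 85.595 hours.

85.6 hours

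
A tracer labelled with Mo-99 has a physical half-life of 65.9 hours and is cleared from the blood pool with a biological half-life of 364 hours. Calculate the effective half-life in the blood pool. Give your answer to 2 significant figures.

1/t_eff = 1/t_phys + 1/t_biol = 1/65.9 + 1/364 = 0.017922 per hour.
t_eff = 65.9 × 364 / (65.9 + 364) ≈ 55.798 hours.

56 hours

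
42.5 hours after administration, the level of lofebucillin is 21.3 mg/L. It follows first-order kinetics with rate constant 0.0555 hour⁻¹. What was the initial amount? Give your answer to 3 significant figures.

t½ = ln 2 / k = 0.69315 / 0.0555 ≈ 12.489 hours.
Number of half-lives elapsed: n = 42.5/12.489 ≈ 3.403.
A₀ = A × 2^n = 21.3 × 2^3.403 = 21.3 × 10.578 ≈ 225.31 mg/L.

225 mg/L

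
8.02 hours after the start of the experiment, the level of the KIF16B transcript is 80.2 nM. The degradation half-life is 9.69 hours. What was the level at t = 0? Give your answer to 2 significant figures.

Number of half-lives elapsed: n = 8.02/9.69 ≈ 0.82766.
A₀ = A × 2^n = 80.2 × 2^0.82766 = 80.2 × 1.7748 ≈ 142.34 nM.

140 nM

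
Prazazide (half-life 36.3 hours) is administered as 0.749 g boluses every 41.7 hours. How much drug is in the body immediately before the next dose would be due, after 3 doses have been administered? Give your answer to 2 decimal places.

The 3 doses were given 125.1, 83.4, 41.7 hours ago.
Total = 0.749·(1/2)^(125.1/36.3) + 0.749·(1/2)^(83.4/36.3) + 0.749·(1/2)^(41.7/36.3)
      = 0.068714 + 0.15236 + 0.33781 ≈ 0.55888 g.

0.56 g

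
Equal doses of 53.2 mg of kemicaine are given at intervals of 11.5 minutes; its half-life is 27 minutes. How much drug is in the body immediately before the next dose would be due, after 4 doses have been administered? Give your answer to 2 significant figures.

110 mg

The 4 doses were given 46, 34.5, 23, 11.5 minutes ago.
Total = 53.2·(1/2)^(46/27) + 53.2·(1/2)^(34.5/27) + 53.2·(1/2)^(23/27) + 53.2·(1/2)^(11.5/27)
      = 16.332 + 21.941 + 29.477 + 39.6 ≈ 107.35 mg.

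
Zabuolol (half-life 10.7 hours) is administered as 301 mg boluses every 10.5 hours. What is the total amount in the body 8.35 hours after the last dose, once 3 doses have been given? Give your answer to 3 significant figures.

The 3 doses were given 29.35, 18.85, 8.35 hours ago.
Total = 301·(1/2)^(29.35/10.7) + 301·(1/2)^(18.85/10.7) + 301·(1/2)^(8.35/10.7)
      = 44.962 + 88.766 + 175.25 ≈ 308.97 mg.

309 mg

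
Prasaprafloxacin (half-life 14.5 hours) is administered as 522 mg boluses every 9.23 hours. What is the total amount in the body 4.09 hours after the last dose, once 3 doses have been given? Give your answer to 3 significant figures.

The 3 doses were given 22.55, 13.32, 4.09 hours ago.
Total = 522·(1/2)^(22.55/14.5) + 522·(1/2)^(13.32/14.5) + 522·(1/2)^(4.09/14.5)
      = 177.63 + 276.15 + 429.3 ≈ 883.07 mg.

883 mg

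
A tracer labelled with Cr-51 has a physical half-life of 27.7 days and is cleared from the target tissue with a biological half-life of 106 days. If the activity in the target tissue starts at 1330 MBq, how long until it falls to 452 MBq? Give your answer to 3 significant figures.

34.2 days

1/t_eff = 1/t_phys + 1/t_biol = 1/27.7 + 1/106 = 0.045535 per day.
t_eff = 27.7 × 106 / (27.7 + 106) ≈ 21.961 days.
n = log₂(1330/452) ≈ 1.557; t = 1.557 × 21.961 ≈ 34.194 days.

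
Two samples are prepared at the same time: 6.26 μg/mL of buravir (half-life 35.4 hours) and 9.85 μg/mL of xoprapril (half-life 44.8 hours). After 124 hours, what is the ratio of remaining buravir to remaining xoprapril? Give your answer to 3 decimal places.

buravir: 6.26 × (1/2)^(124/35.4) = 6.26 × (1/2)^3.5028 ≈ 0.55223 μg/mL.
xoprapril: 9.85 × (1/2)^(124/44.8) = 9.85 × (1/2)^2.7679 ≈ 1.4462 μg/mL.
Ratio ≈ 0.55223 / 1.4462 ≈ 0.38185.

0.382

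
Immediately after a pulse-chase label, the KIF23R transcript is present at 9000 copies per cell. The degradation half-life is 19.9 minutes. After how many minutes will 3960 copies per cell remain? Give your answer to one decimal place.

23.6 minutes

Fraction remaining = 3960/9000 ≈ 0.44.
n = log₂(9000/3960) = ln(2.2727)/ln 2 ≈ 1.1844 half-lives.
t = n × t½ = 1.1844 × 19.9 ≈ 23.57 minutes.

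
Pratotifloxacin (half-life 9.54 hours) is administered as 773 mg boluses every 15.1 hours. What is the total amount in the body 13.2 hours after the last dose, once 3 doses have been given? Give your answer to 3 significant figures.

428 mg

The 3 doses were given 43.4, 28.3, 13.2 hours ago.
Total = 773·(1/2)^(43.4/9.54) + 773·(1/2)^(28.3/9.54) + 773·(1/2)^(13.2/9.54)
      = 33.015 + 98.898 + 296.25 ≈ 428.16 mg.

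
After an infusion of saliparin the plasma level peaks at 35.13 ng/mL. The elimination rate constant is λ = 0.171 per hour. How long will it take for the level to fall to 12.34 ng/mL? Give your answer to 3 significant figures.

6.12 hours

t½ = ln 2 / λ = 0.69315 / 0.171 ≈ 4.0535 hours.
Fraction remaining = 12.34/35.13 ≈ 0.35127.
n = log₂(35.13/12.34) = ln(2.8468)/ln 2 ≈ 1.5094 half-lives.
t = n × t½ = 1.5094 × 4.0535 ≈ 6.1182 hours.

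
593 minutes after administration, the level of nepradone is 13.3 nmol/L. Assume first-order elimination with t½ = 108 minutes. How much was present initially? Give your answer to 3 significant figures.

Number of half-lives elapsed: n = 593/108 ≈ 5.4907.
A₀ = A × 2^n = 13.3 × 2^5.4907 = 13.3 × 44.965 ≈ 598.04 nmol/L.

598 nmol/L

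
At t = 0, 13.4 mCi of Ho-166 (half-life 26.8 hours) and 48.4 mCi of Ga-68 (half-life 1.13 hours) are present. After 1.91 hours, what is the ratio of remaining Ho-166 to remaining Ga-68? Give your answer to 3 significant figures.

Ho-166: 13.4 × (1/2)^(1.91/26.8) = 13.4 × (1/2)^0.071269 ≈ 12.754 mCi.
Ga-68: 48.4 × (1/2)^(1.91/1.13) = 48.4 × (1/2)^1.6903 ≈ 14.998 mCi.
Ratio ≈ 12.754 / 14.998 ≈ 0.85041.

0.850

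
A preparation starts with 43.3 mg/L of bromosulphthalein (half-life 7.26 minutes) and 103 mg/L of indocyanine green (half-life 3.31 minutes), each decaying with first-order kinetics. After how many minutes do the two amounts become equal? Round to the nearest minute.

Set 43.3·(1/2)^(t/7.26) = 103·(1/2)^(t/3.31).
Taking log₂: log₂(43.3/103) = t·(1/7.26 − 1/3.31).
log₂(0.42039) = -1.2502; 1/7.26 − 1/3.31 = -0.16437.
t = -1.2502 / -0.16437 ≈ 7.6059 minutes.

8 minutes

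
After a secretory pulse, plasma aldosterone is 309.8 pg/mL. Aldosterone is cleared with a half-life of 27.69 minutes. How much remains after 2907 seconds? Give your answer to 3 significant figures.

Convert the elapsed time: 2907 seconds = 48.45 minutes.
Number of half-lives: n = 48.45/27.69 ≈ 1.7497.
Remaining = 309.8 × (1/2)^1.7497 = 309.8 × 0.29736 ≈ 92.121 pg/mL.

92.1 pg/mL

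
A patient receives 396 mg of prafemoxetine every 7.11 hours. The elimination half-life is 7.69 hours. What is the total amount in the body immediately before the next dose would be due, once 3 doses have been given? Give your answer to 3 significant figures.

376 mg

The 3 doses were given 21.33, 14.22, 7.11 hours ago.
Total = 396·(1/2)^(21.33/7.69) + 396·(1/2)^(14.22/7.69) + 396·(1/2)^(7.11/7.69)
      = 57.905 + 109.91 + 208.63 ≈ 376.44 mg.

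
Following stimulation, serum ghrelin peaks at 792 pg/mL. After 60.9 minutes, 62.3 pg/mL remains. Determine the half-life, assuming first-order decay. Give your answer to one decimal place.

A/A₀ = 62.3/792 ≈ 0.078662.
n = log₂(12.713) ≈ 3.6682 half-lives elapsed in 60.9 minutes.
t½ = 60.9/3.6682 ≈ 16.602 minutes.

16.6 minutes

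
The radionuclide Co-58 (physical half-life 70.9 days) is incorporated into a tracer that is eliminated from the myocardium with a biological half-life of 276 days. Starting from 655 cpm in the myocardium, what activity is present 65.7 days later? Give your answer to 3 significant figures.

292 cpm

1/t_eff = 1/t_phys + 1/t_biol = 1/70.9 + 1/276 = 0.017728 per day.
t_eff = 70.9 × 276 / (70.9 + 276) ≈ 56.409 days.
Remaining = 655 × (1/2)^(65.7/56.409) = 655 × (1/2)^1.1647 ≈ 292.17 cpm.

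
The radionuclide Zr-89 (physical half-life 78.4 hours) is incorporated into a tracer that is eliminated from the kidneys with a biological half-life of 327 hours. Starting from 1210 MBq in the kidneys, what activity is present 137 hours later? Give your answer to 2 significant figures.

270 MBq

1/t_eff = 1/t_phys + 1/t_biol = 1/78.4 + 1/327 = 0.015813 per hour.
t_eff = 78.4 × 327 / (78.4 + 327) ≈ 63.238 hours.
Remaining = 1210 × (1/2)^(137/63.238) = 1210 × (1/2)^2.1664 ≈ 269.54 MBq.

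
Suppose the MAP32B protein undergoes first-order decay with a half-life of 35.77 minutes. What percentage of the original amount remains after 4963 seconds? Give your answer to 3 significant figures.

4963 seconds = 82.7167 minutes.
n = 82.7167/35.77 ≈ 2.3125 half-lives.
Fraction remaining = (1/2)^2.3125 ≈ 0.20132, i.e. 20.132%.

20.1%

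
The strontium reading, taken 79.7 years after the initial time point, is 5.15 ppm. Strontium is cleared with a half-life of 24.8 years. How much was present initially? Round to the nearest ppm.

48 ppm

Number of half-lives elapsed: n = 79.7/24.8 ≈ 3.2137.
A₀ = A × 2^n = 5.15 × 2^3.2137 = 5.15 × 9.2773 ≈ 47.778 ppm.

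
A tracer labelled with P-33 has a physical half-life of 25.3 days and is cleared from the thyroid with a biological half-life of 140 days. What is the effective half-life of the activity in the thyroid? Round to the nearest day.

1/t_eff = 1/t_phys + 1/t_biol = 1/25.3 + 1/140 = 0.046669 per day.
t_eff = 25.3 × 140 / (25.3 + 140) ≈ 21.428 days.

21 days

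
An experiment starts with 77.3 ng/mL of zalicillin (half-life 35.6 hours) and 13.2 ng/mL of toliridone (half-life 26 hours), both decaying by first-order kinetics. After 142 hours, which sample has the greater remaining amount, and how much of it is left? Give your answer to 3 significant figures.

zalicillin: 77.3 × (1/2)^3.9888 ≈ 4.869 ng/mL.
toliridone: 13.2 × (1/2)^5.4615 ≈ 0.29956 ng/mL.
Zalicillin has more remaining, at ≈ 4.869 ng/mL.

zalicillin, 4.87 ng/mL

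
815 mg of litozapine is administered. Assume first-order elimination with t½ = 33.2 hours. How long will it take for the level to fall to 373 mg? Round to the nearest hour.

Fraction remaining = 373/815 ≈ 0.45767.
n = log₂(815/373) = ln(2.185)/ln 2 ≈ 1.1276 half-lives.
t = n × t½ = 1.1276 × 33.2 ≈ 37.437 hours.

37 hours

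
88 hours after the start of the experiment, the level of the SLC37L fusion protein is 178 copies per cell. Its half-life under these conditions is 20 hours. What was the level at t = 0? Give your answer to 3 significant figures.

Number of half-lives elapsed: n = 88/20 ≈ 4.4.
A₀ = A × 2^n = 178 × 2^4.4 = 178 × 21.112 ≈ 3758 copies per cell.

3760 copies per cell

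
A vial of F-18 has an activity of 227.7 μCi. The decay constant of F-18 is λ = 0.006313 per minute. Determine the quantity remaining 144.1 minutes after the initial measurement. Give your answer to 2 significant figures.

92 μCi

t½ = ln 2 / λ = 0.69315 / 0.006313 ≈ 109.8 minutes.
Number of half-lives: n = 144.1/109.8 ≈ 1.3124.
Remaining = 227.7 × (1/2)^1.3124 = 227.7 × 0.40264 ≈ 91.682 μCi.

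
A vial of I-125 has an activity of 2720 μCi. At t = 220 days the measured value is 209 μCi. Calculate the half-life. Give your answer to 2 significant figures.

A/A₀ = 209/2720 ≈ 0.076838.
n = log₂(13.014) ≈ 3.702 half-lives elapsed in 220 days.
t½ = 220/3.702 ≈ 59.427 days.

59 days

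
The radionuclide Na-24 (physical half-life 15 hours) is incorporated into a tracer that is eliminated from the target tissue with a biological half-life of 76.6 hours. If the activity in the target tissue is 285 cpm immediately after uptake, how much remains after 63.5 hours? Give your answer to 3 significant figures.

8.53 cpm

1/t_eff = 1/t_phys + 1/t_biol = 1/15 + 1/76.6 = 0.079721 per hour.
t_eff = 15 × 76.6 / (15 + 76.6) ≈ 12.544 hours.
Remaining = 285 × (1/2)^(63.5/12.544) = 285 × (1/2)^5.0623 ≈ 8.5297 cpm.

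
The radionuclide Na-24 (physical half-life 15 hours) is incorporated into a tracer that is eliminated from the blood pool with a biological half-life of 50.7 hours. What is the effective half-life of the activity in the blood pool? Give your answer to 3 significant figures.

1/t_eff = 1/t_phys + 1/t_biol = 1/15 + 1/50.7 = 0.086391 per hour.
t_eff = 15 × 50.7 / (15 + 50.7) ≈ 11.575 hours.

11.6 hours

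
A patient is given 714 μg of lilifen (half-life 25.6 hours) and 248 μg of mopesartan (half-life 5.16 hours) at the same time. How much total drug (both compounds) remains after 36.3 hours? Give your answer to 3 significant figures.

lilifen: 714 × (1/2)^(36.3/25.6) = 714 × (1/2)^1.418 ≈ 267.21 μg.
mopesartan: 248 × (1/2)^(36.3/5.16) = 248 × (1/2)^7.0349 ≈ 1.8912 μg.
Total = 267.21 + 1.8912 ≈ 269.1 μg.

269 μg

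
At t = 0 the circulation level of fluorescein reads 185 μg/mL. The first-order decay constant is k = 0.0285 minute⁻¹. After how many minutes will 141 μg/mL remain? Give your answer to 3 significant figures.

9.53 minutes

t½ = ln 2 / k = 0.69315 / 0.0285 ≈ 24.321 minutes.
Fraction remaining = 141/185 ≈ 0.76216.
n = log₂(185/141) = ln(1.3121)/ln 2 ≈ 0.39183 half-lives.
t = n × t½ = 0.39183 × 24.321 ≈ 9.5297 minutes.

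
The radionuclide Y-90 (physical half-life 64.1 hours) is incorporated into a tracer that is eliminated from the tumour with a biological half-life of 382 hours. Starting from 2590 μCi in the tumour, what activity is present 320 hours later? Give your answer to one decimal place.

1/t_eff = 1/t_phys + 1/t_biol = 1/64.1 + 1/382 = 0.018218 per hour.
t_eff = 64.1 × 382 / (64.1 + 382) ≈ 54.889 hours.
Remaining = 2590 × (1/2)^(320/54.889) = 2590 × (1/2)^5.8299 ≈ 45.533 μCi.

45.5 μCi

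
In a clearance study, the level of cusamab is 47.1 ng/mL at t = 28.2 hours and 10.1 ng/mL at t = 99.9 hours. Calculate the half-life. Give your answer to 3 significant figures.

32.3 hours

Over Δt = 99.9 − 28.2 = 71.7 hours, the level fell by a factor of 47.1/10.1 ≈ 4.6634.
n = log₂(4.6634) ≈ 2.2214 half-lives, so t½ = 71.7/2.2214 ≈ 32.277 hours.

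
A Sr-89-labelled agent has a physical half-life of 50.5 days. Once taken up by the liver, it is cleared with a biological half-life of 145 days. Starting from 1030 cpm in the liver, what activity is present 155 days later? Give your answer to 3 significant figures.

1/t_eff = 1/t_phys + 1/t_biol = 1/50.5 + 1/145 = 0.026699 per day.
t_eff = 50.5 × 145 / (50.5 + 145) ≈ 37.455 days.
Remaining = 1030 × (1/2)^(155/37.455) = 1030 × (1/2)^4.1383 ≈ 58.492 cpm.

58.5 cpm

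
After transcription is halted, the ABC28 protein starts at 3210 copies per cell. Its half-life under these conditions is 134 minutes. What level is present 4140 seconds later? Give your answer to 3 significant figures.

2250 copies per cell

Convert the elapsed time: 4140 seconds = 69 minutes.
Number of half-lives: n = 69/134 ≈ 0.51493.
Remaining = 3210 × (1/2)^0.51493 = 3210 × 0.69983 ≈ 2246.5 copies per cell.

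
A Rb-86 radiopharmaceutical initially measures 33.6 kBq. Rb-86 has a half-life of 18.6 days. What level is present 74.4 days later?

2.1 kBq

Elapsed time is 4 half-lives (74.4/18.6).
Each half-life halves the amount: 33.6 × (1/2)^4 = 33.6/16 = 2.1 kBq.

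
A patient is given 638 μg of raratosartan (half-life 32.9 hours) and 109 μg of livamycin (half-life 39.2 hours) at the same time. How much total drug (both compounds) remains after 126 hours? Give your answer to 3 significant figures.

raratosartan: 638 × (1/2)^(126/32.9) = 638 × (1/2)^3.8298 ≈ 44.868 μg.
livamycin: 109 × (1/2)^(126/39.2) = 109 × (1/2)^3.2143 ≈ 11.744 μg.
Total = 44.868 + 11.744 ≈ 56.613 μg.

56.6 μg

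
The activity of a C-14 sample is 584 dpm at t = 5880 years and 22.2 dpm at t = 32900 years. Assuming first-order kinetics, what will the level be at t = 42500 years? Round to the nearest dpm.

Over Δt = 32900 − 5880 = 27020 years, the level fell by a factor of 584/22.2 ≈ 26.306.
n = log₂(26.306) ≈ 4.7173 half-lives, so t½ = 27020/4.7173 ≈ 5727.8 years.
From t = 32900 to t = 42500: 22.2 × (1/2)^((42500−32900)/5727.8) ≈ 6.9473 dpm.

7 dpm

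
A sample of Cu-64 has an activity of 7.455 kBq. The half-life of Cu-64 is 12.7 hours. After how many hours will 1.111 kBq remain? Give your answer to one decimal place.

Fraction remaining = 1.111/7.455 ≈ 0.14903.
n = log₂(7.455/1.111) = ln(6.7102)/ln 2 ≈ 2.7463 half-lives.
t = n × t½ = 2.7463 × 12.7 ≈ 34.879 hours.

34.9 hours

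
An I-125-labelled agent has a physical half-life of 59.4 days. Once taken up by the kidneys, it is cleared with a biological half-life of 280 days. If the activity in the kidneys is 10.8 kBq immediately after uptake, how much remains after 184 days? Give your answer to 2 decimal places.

1/t_eff = 1/t_phys + 1/t_biol = 1/59.4 + 1/280 = 0.020406 per day.
t_eff = 59.4 × 280 / (59.4 + 280) ≈ 49.004 days.
Remaining = 10.8 × (1/2)^(184/49.004) = 10.8 × (1/2)^3.7548 ≈ 0.80006 kBq.

0.80 kBq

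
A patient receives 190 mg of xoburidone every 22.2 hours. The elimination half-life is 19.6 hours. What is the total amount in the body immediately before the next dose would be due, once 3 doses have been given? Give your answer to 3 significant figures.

144 mg

The 3 doses were given 66.6, 44.4, 22.2 hours ago.
Total = 190·(1/2)^(66.6/19.6) + 190·(1/2)^(44.4/19.6) + 190·(1/2)^(22.2/19.6)
      = 18.025 + 39.521 + 86.654 ≈ 144.2 mg.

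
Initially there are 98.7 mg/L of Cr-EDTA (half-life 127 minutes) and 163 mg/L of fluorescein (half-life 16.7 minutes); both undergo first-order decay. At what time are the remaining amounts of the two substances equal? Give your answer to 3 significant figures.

13.9 minutes

Set 98.7·(1/2)^(t/127) = 163·(1/2)^(t/16.7).
Taking log₂: log₂(98.7/163) = t·(1/127 − 1/16.7).
log₂(0.60552) = -0.72375; 1/127 − 1/16.7 = -0.052006.
t = -0.72375 / -0.052006 ≈ 13.917 minutes.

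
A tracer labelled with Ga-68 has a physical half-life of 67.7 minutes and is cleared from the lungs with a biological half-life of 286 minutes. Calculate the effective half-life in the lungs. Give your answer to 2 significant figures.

55 minutes

1/t_eff = 1/t_phys + 1/t_biol = 1/67.7 + 1/286 = 0.018268 per minute.
t_eff = 67.7 × 286 / (67.7 + 286) ≈ 54.742 minutes.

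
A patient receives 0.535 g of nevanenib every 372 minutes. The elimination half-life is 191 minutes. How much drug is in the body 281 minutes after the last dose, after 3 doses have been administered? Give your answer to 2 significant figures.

The 3 doses were given 1025, 653, 281 minutes ago.
Total = 0.535·(1/2)^(1025/191) + 0.535·(1/2)^(653/191) + 0.535·(1/2)^(281/191)
      = 0.012968 + 0.050024 + 0.19296 ≈ 0.25596 g.

0.26 g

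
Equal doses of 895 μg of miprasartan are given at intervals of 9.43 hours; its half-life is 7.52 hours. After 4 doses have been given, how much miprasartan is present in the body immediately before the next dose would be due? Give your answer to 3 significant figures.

The 4 doses were given 37.72, 28.29, 18.86, 9.43 hours ago.
Total = 895·(1/2)^(37.72/7.52) + 895·(1/2)^(28.29/7.52) + 895·(1/2)^(18.86/7.52) + 895·(1/2)^(9.43/7.52)
      = 27.661 + 65.972 + 157.34 + 375.26 ≈ 626.24 μg.

626 μg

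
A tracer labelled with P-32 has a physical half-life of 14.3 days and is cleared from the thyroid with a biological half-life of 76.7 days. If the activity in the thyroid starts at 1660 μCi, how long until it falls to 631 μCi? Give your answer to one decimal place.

16.8 days

1/t_eff = 1/t_phys + 1/t_biol = 1/14.3 + 1/76.7 = 0.082968 per day.
t_eff = 14.3 × 76.7 / (14.3 + 76.7) ≈ 12.053 days.
n = log₂(1660/631) ≈ 1.3955; t = 1.3955 × 12.053 ≈ 16.819 days.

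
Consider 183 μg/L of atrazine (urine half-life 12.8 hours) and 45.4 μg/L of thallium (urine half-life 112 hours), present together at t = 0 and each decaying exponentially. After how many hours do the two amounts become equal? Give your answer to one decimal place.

Set 183·(1/2)^(t/12.8) = 45.4·(1/2)^(t/112).
Taking log₂: log₂(183/45.4) = t·(1/12.8 − 1/112).
log₂(4.0308) = 2.0111; 1/12.8 − 1/112 = 0.069196.
t = 2.0111 / 0.069196 ≈ 29.063 hours.

29.1 hours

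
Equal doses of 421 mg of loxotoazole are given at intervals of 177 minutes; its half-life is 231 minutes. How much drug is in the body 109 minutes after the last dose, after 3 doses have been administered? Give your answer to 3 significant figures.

The 3 doses were given 463, 286, 109 minutes ago.
Total = 421·(1/2)^(463/231) + 421·(1/2)^(286/231) + 421·(1/2)^(109/231)
      = 104.93 + 178.48 + 303.56 ≈ 586.97 mg.

587 mg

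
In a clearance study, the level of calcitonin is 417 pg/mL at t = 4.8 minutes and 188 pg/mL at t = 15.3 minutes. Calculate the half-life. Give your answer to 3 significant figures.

Over Δt = 15.3 − 4.8 = 10.5 minutes, the level fell by a factor of 417/188 ≈ 2.2181.
n = log₂(2.2181) ≈ 1.1493 half-lives, so t½ = 10.5/1.1493 ≈ 9.1359 minutes.

9.14 minutes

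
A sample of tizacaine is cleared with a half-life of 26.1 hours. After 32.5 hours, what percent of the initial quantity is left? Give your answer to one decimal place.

n = 32.5/26.1 ≈ 1.2452 half-lives.
Fraction remaining = (1/2)^1.2452 ≈ 0.42185, i.e. 42.185%.

42.2%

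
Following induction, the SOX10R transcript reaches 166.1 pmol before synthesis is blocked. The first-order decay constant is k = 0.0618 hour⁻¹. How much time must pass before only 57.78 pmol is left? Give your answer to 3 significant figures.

17.1 hours

t½ = ln 2 / k = 0.69315 / 0.0618 ≈ 11.216 hours.
Fraction remaining = 57.78/166.1 ≈ 0.34786.
n = log₂(166.1/57.78) = ln(2.8747)/ln 2 ≈ 1.5234 half-lives.
t = n × t½ = 1.5234 × 11.216 ≈ 17.087 hours.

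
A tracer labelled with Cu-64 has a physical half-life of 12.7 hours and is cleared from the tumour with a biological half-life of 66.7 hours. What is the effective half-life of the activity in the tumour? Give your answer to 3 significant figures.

1/t_eff = 1/t_phys + 1/t_biol = 1/12.7 + 1/66.7 = 0.093733 per hour.
t_eff = 12.7 × 66.7 / (12.7 + 66.7) ≈ 10.669 hours.

10.7 hours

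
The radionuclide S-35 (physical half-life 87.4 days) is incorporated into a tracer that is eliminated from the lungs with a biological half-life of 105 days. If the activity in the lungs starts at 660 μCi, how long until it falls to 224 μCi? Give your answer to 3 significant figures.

1/t_eff = 1/t_phys + 1/t_biol = 1/87.4 + 1/105 = 0.020965 per day.
t_eff = 87.4 × 105 / (87.4 + 105) ≈ 47.698 days.
n = log₂(660/224) ≈ 1.559; t = 1.559 × 47.698 ≈ 74.359 days.

74.4 days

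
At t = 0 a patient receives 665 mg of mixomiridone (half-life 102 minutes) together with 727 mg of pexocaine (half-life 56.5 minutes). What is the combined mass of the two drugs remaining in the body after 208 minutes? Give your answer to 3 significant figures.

218 mg

mixomiridone: 665 × (1/2)^(208/102) = 665 × (1/2)^2.0392 ≈ 161.79 mg.
pexocaine: 727 × (1/2)^(208/56.5) = 727 × (1/2)^3.6814 ≈ 56.665 mg.
Total = 161.79 + 56.665 ≈ 218.46 mg.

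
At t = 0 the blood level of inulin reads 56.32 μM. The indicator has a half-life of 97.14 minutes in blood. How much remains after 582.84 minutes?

0.88 μM

Elapsed time is 6 half-lives (582.84/97.14).
Each half-life halves the amount: 56.32 × (1/2)^6 = 56.32/64 = 0.88 μM.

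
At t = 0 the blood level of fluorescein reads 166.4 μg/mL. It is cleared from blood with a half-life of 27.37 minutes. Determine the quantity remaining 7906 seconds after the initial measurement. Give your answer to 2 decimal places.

Convert the elapsed time: 7906 seconds = 131.767 minutes.
Number of half-lives: n = 131.767/27.37 ≈ 4.8143.
Remaining = 166.4 × (1/2)^4.8143 = 166.4 × 0.035543 ≈ 5.9144 μg/mL.

5.91 μg/mL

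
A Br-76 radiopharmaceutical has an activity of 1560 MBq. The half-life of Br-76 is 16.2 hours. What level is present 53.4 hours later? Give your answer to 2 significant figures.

Number of half-lives: n = 53.4/16.2 ≈ 3.2963.
Remaining = 1560 × (1/2)^3.2963 = 1560 × 0.10179 ≈ 158.8 MBq.

160 MBq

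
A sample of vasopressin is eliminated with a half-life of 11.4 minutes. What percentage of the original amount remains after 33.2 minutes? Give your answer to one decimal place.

n = 33.2/11.4 ≈ 2.9123 half-lives.
Fraction remaining = (1/2)^2.9123 ≈ 0.13284, i.e. 13.284%.

13.3%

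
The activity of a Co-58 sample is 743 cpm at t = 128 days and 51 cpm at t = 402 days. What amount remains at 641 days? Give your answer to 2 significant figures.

4.9 cpm

Over Δt = 402 − 128 = 274 days, the level fell by a factor of 743/51 ≈ 14.569.
n = log₂(14.569) ≈ 3.8648 half-lives, so t½ = 274/3.8648 ≈ 70.896 days.
From t = 402 to t = 641: 51 × (1/2)^((641−402)/70.896) ≈ 4.9291 cpm.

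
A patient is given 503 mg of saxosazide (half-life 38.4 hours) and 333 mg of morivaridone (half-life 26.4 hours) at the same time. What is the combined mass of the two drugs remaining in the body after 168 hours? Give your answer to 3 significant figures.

28.3 mg

saxosazide: 503 × (1/2)^(168/38.4) = 503 × (1/2)^4.375 ≈ 24.242 mg.
morivaridone: 333 × (1/2)^(168/26.4) = 333 × (1/2)^6.3636 ≈ 4.0439 mg.
Total = 24.242 + 4.0439 ≈ 28.286 mg.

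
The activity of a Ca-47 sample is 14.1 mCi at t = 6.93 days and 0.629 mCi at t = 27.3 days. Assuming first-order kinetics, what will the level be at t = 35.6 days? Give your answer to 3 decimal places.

0.177 mCi

Over Δt = 27.3 − 6.93 = 20.37 days, the level fell by a factor of 14.1/0.629 ≈ 22.417.
n = log₂(22.417) ≈ 4.4865 half-lives, so t½ = 20.37/4.4865 ≈ 4.5403 days.
From t = 27.3 to t = 35.6: 0.629 × (1/2)^((35.6−27.3)/4.5403) ≈ 0.17715 mCi.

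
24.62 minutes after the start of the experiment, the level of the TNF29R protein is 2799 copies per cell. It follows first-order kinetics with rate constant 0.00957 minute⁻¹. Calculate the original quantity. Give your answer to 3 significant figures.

3540 copies per cell

t½ = ln 2 / λ = 0.69315 / 0.00957 ≈ 72.429 minutes.
Number of half-lives elapsed: n = 24.62/72.429 ≈ 0.33992.
A₀ = A × 2^n = 2799 × 2^0.33992 = 2799 × 1.2657 ≈ 3542.7 copies per cell.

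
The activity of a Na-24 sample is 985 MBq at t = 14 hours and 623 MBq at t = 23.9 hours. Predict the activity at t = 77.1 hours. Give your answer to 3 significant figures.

Over Δt = 23.9 − 14 = 9.9 hours, the level fell by a factor of 985/623 ≈ 1.5811.
n = log₂(1.5811) ≈ 0.66089 half-lives, so t½ = 9.9/0.66089 ≈ 14.98 hours.
From t = 23.9 to t = 77.1: 623 × (1/2)^((77.1−23.9)/14.98) ≈ 53.136 MBq.

53.1 MBq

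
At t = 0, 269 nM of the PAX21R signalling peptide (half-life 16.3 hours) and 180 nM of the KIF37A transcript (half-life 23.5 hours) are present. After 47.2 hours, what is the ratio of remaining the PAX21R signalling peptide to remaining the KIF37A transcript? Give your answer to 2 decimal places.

0.81

PAX21R signalling peptide: 269 × (1/2)^(47.2/16.3) = 269 × (1/2)^2.8957 ≈ 36.146 nM.
KIF37A transcript: 180 × (1/2)^(47.2/23.5) = 180 × (1/2)^2.0085 ≈ 44.735 nM.
Ratio ≈ 36.146 / 44.735 ≈ 0.80799.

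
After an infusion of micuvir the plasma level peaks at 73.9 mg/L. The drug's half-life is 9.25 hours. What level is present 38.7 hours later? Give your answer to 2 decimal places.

Number of half-lives: n = 38.7/9.25 ≈ 4.1838.
Remaining = 73.9 × (1/2)^4.1838 = 73.9 × 0.055024 ≈ 4.0663 mg/L.

4.07 mg/L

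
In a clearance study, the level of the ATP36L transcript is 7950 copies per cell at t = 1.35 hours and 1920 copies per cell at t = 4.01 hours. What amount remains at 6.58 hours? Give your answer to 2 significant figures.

490 copies per cell

Over Δt = 4.01 − 1.35 = 2.66 hours, the level fell by a factor of 7950/1920 ≈ 4.1406.
n = log₂(4.1406) ≈ 2.0498 half-lives, so t½ = 2.66/2.0498 ≈ 1.2977 hours.
From t = 4.01 to t = 6.58: 1920 × (1/2)^((6.58−4.01)/1.2977) ≈ 486.53 copies per cell.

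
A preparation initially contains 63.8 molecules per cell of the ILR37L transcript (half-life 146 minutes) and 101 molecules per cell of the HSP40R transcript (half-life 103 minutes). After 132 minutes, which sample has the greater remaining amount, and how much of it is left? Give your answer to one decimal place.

HSP40R transcript, 41.5 molecules per cell

ILR37L transcript: 63.8 × (1/2)^0.90411 ≈ 34.092 molecules per cell.
HSP40R transcript: 101 × (1/2)^1.2816 ≈ 41.547 molecules per cell.
HSP40R transcript has more remaining, at ≈ 41.547 molecules per cell.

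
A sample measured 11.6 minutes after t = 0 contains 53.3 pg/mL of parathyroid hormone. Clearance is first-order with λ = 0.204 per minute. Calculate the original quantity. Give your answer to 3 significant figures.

t½ = ln 2 / λ = 0.69315 / 0.204 ≈ 3.3978 minutes.
Number of half-lives elapsed: n = 11.6/3.3978 ≈ 3.414.
A₀ = A × 2^n = 53.3 × 2^3.414 = 53.3 × 10.659 ≈ 568.12 pg/mL.

568 pg/mL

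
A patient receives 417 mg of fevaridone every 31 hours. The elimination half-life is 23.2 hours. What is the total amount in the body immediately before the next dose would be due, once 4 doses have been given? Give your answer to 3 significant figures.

267 mg

The 4 doses were given 124, 93, 62, 31 hours ago.
Total = 417·(1/2)^(124/23.2) + 417·(1/2)^(93/23.2) + 417·(1/2)^(62/23.2) + 417·(1/2)^(31/23.2)
      = 10.261 + 25.907 + 65.412 + 165.16 ≈ 266.74 mg.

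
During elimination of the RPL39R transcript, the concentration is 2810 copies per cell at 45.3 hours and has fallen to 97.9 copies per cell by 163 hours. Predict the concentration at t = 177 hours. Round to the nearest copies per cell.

66 copies per cell

Over Δt = 163 − 45.3 = 117.7 hours, the level fell by a factor of 2810/97.9 ≈ 28.703.
n = log₂(28.703) ≈ 4.8431 half-lives, so t½ = 117.7/4.8431 ≈ 24.303 hours.
From t = 163 to t = 177: 97.9 × (1/2)^((177−163)/24.303) ≈ 65.67 copies per cell.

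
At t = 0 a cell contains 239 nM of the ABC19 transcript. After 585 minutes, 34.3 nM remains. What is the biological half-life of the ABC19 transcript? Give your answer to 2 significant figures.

A/A₀ = 34.3/239 ≈ 0.14351.
n = log₂(6.9679) ≈ 2.8007 half-lives elapsed in 585 minutes.
t½ = 585/2.8007 ≈ 208.87 minutes.

210 minutes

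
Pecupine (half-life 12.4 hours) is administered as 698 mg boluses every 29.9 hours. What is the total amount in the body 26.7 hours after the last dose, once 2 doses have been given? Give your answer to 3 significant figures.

The 2 doses were given 56.6, 26.7 hours ago.
Total = 698·(1/2)^(56.6/12.4) + 698·(1/2)^(26.7/12.4)
      = 29.498 + 156.92 ≈ 186.42 mg.

186 mg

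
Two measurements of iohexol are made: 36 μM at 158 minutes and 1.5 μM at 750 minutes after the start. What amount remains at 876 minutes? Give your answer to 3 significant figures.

0.763 μM

Over Δt = 750 − 158 = 592 minutes, the level fell by a factor of 36/1.5 ≈ 24.
n = log₂(24) ≈ 4.585 half-lives, so t½ = 592/4.585 ≈ 129.12 minutes.
From t = 750 to t = 876: 1.5 × (1/2)^((876−750)/129.12) ≈ 0.76266 μM.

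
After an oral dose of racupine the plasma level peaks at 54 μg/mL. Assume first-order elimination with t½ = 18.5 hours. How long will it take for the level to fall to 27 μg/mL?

27/54 = 1/2, so 1 half-life has elapsed.
t = 1 × 18.5 = 18.5 hours.

18.5 hours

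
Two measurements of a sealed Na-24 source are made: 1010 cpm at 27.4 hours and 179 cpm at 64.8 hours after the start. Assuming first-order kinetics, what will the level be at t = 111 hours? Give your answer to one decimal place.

21.1 cpm

Over Δt = 64.8 − 27.4 = 37.4 hours, the level fell by a factor of 1010/179 ≈ 5.6425.
n = log₂(5.6425) ≈ 2.4963 half-lives, so t½ = 37.4/2.4963 ≈ 14.982 hours.
From t = 64.8 to t = 111: 179 × (1/2)^((111−64.8)/14.982) ≈ 21.114 cpm.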